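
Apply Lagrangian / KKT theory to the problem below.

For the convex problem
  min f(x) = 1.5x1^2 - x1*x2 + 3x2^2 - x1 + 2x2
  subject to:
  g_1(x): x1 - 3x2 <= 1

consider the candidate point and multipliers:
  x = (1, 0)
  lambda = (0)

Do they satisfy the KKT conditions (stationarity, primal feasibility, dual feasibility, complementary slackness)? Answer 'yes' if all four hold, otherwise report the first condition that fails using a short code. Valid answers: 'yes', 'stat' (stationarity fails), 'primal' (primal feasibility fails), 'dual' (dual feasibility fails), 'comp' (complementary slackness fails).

Gradient of f: grad f(x) = Q x + c = (2, 1)
Constraint values g_i(x) = a_i^T x - b_i:
  g_1((1, 0)) = 0
Stationarity residual: grad f(x) + sum_i lambda_i a_i = (2, 1)
  -> stationarity FAILS
Primal feasibility (all g_i <= 0): OK
Dual feasibility (all lambda_i >= 0): OK
Complementary slackness (lambda_i * g_i(x) = 0 for all i): OK

Verdict: the first failing condition is stationarity -> stat.

stat


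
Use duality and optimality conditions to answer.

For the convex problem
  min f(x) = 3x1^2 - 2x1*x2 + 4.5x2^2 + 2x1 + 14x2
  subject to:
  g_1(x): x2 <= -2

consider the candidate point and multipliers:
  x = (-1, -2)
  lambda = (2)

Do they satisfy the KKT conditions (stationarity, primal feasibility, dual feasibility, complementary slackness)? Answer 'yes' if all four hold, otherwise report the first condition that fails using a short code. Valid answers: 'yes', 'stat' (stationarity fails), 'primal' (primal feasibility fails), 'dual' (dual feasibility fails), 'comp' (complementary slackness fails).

Gradient of f: grad f(x) = Q x + c = (0, -2)
Constraint values g_i(x) = a_i^T x - b_i:
  g_1((-1, -2)) = 0
Stationarity residual: grad f(x) + sum_i lambda_i a_i = (0, 0)
  -> stationarity OK
Primal feasibility (all g_i <= 0): OK
Dual feasibility (all lambda_i >= 0): OK
Complementary slackness (lambda_i * g_i(x) = 0 for all i): OK

Verdict: yes, KKT holds.

yes


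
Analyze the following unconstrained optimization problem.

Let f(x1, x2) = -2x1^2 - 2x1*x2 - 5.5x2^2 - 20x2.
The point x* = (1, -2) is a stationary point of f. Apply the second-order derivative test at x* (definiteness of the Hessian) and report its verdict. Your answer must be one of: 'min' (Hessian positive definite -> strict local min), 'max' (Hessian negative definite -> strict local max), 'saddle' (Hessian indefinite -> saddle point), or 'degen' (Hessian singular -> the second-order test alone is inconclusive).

Compute the Hessian H = grad^2 f:
  H = [[-4, -2], [-2, -11]]
Verify stationarity: grad f(x*) = H x* + g = (0, 0).
Eigenvalues of H: -11.5311, -3.4689.
Both eigenvalues < 0, so H is negative definite -> x* is a strict local max.

max


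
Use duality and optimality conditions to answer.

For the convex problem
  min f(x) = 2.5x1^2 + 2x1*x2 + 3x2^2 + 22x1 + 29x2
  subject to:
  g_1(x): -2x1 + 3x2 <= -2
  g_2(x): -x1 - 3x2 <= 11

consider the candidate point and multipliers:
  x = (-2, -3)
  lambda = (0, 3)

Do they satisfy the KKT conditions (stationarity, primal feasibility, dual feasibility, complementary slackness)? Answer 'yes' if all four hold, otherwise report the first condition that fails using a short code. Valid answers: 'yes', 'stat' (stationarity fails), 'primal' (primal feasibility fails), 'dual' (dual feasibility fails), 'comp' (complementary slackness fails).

Gradient of f: grad f(x) = Q x + c = (6, 7)
Constraint values g_i(x) = a_i^T x - b_i:
  g_1((-2, -3)) = -3
  g_2((-2, -3)) = 0
Stationarity residual: grad f(x) + sum_i lambda_i a_i = (3, -2)
  -> stationarity FAILS
Primal feasibility (all g_i <= 0): OK
Dual feasibility (all lambda_i >= 0): OK
Complementary slackness (lambda_i * g_i(x) = 0 for all i): OK

Verdict: the first failing condition is stationarity -> stat.

stat


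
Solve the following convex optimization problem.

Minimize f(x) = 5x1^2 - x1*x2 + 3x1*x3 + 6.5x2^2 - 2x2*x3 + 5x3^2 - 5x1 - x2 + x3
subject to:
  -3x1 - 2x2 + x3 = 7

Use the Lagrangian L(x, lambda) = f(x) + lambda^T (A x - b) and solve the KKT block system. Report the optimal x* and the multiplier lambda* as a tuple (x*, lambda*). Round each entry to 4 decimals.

Form the Lagrangian:
  L(x, lambda) = (1/2) x^T Q x + c^T x + lambda^T (A x - b)
Stationarity (grad_x L = 0): Q x + c + A^T lambda = 0.
Primal feasibility: A x = b.

This gives the KKT block system:
  [ Q   A^T ] [ x     ]   [-c ]
  [ A    0  ] [ lambda ] = [ b ]

Solving the linear system:
  x*      = (-1.5375, -0.8065, 0.7747)
  lambda* = (-5.7479)
  f(x*)   = 24.7521

x* = (-1.5375, -0.8065, 0.7747), lambda* = (-5.7479)


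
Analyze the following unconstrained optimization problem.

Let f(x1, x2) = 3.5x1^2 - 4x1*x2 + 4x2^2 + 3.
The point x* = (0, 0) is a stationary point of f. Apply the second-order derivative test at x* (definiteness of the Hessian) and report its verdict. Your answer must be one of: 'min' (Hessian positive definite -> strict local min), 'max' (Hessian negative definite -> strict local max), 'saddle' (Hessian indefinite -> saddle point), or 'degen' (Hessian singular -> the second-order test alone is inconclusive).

Compute the Hessian H = grad^2 f:
  H = [[7, -4], [-4, 8]]
Verify stationarity: grad f(x*) = H x* + g = (0, 0).
Eigenvalues of H: 3.4689, 11.5311.
Both eigenvalues > 0, so H is positive definite -> x* is a strict local min.

min


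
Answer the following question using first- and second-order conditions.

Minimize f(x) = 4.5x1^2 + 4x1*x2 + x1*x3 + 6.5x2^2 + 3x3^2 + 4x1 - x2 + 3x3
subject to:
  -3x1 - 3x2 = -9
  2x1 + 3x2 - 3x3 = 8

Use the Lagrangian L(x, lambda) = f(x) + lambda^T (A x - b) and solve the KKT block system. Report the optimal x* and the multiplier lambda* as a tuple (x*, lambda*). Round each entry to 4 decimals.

Form the Lagrangian:
  L(x, lambda) = (1/2) x^T Q x + c^T x + lambda^T (A x - b)
Stationarity (grad_x L = 0): Q x + c + A^T lambda = 0.
Primal feasibility: A x = b.

This gives the KKT block system:
  [ Q   A^T ] [ x     ]   [-c ]
  [ A    0  ] [ lambda ] = [ b ]

Solving the linear system:
  x*      = (1.6667, 1.3333, -0.2222)
  lambda* = (8.7778, 1.1111)
  f(x*)   = 37.3889

x* = (1.6667, 1.3333, -0.2222), lambda* = (8.7778, 1.1111)


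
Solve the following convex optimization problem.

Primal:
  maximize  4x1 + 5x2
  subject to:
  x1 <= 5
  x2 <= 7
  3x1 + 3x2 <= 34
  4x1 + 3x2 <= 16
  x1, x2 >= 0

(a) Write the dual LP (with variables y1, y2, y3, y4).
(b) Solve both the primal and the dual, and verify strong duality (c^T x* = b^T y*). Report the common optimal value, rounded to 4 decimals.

The standard primal-dual pair for 'max c^T x s.t. A x <= b, x >= 0' is:
  Dual:  min b^T y  s.t.  A^T y >= c,  y >= 0.

So the dual LP is:
  minimize  5y1 + 7y2 + 34y3 + 16y4
  subject to:
    y1 + 3y3 + 4y4 >= 4
    y2 + 3y3 + 3y4 >= 5
    y1, y2, y3, y4 >= 0

Solving the primal: x* = (0, 5.3333).
  primal value c^T x* = 26.6667.
Solving the dual: y* = (0, 0, 0, 1.6667).
  dual value b^T y* = 26.6667.
Strong duality: c^T x* = b^T y*. Confirmed.

26.6667


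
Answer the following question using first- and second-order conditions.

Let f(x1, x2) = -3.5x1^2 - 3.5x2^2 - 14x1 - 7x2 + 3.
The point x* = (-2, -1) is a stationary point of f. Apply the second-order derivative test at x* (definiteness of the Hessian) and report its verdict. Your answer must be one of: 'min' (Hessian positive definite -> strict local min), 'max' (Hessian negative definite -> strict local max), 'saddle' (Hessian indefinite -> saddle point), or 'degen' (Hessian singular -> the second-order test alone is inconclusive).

Compute the Hessian H = grad^2 f:
  H = [[-7, 0], [0, -7]]
Verify stationarity: grad f(x*) = H x* + g = (0, 0).
Eigenvalues of H: -7, -7.
Both eigenvalues < 0, so H is negative definite -> x* is a strict local max.

max


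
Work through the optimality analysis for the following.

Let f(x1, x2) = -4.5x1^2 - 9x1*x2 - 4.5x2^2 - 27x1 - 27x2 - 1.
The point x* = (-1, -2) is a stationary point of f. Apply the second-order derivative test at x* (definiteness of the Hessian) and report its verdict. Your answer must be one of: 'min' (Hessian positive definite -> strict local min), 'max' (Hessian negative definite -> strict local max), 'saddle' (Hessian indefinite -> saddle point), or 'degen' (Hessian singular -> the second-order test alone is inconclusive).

Compute the Hessian H = grad^2 f:
  H = [[-9, -9], [-9, -9]]
Verify stationarity: grad f(x*) = H x* + g = (0, 0).
Eigenvalues of H: -18, 0.
H has a zero eigenvalue (singular; negative semidefinite but not definite), so H is neither positive definite, negative definite, nor indefinite. The second-order test alone is inconclusive -> degen.
(Indeed, f is constant along the null direction of H through x*, so x* is not a strict local extremum.)

degen


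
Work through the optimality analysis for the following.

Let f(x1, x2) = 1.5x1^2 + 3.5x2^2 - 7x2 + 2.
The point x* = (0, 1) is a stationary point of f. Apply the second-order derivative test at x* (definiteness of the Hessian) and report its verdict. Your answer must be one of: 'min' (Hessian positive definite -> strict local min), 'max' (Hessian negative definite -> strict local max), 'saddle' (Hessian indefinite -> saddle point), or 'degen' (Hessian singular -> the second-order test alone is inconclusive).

Compute the Hessian H = grad^2 f:
  H = [[3, 0], [0, 7]]
Verify stationarity: grad f(x*) = H x* + g = (0, 0).
Eigenvalues of H: 3, 7.
Both eigenvalues > 0, so H is positive definite -> x* is a strict local min.

min


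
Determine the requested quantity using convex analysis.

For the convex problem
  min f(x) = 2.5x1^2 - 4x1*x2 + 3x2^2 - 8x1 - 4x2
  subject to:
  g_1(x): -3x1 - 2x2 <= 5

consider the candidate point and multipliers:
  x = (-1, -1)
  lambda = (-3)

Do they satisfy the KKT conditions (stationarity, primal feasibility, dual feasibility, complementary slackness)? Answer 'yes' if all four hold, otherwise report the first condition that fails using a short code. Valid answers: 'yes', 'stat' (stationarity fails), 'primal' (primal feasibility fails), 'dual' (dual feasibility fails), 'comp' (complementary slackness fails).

Gradient of f: grad f(x) = Q x + c = (-9, -6)
Constraint values g_i(x) = a_i^T x - b_i:
  g_1((-1, -1)) = 0
Stationarity residual: grad f(x) + sum_i lambda_i a_i = (0, 0)
  -> stationarity OK
Primal feasibility (all g_i <= 0): OK
Dual feasibility (all lambda_i >= 0): FAILS
Complementary slackness (lambda_i * g_i(x) = 0 for all i): OK

Verdict: the first failing condition is dual_feasibility -> dual.

dual


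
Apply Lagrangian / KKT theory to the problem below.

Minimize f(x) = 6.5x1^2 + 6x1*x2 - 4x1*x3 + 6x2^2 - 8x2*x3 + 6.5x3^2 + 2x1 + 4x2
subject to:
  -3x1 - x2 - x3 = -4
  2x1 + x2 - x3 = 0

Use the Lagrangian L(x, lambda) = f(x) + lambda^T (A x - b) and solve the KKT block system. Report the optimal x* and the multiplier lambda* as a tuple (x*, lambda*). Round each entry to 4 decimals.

Form the Lagrangian:
  L(x, lambda) = (1/2) x^T Q x + c^T x + lambda^T (A x - b)
Stationarity (grad_x L = 0): Q x + c + A^T lambda = 0.
Primal feasibility: A x = b.

This gives the KKT block system:
  [ Q   A^T ] [ x     ]   [-c ]
  [ A    0  ] [ lambda ] = [ b ]

Solving the linear system:
  x*      = (0.6409, 0.3978, 1.6796)
  lambda* = (7.6354, 8.453)
  f(x*)   = 16.7072

x* = (0.6409, 0.3978, 1.6796), lambda* = (7.6354, 8.453)


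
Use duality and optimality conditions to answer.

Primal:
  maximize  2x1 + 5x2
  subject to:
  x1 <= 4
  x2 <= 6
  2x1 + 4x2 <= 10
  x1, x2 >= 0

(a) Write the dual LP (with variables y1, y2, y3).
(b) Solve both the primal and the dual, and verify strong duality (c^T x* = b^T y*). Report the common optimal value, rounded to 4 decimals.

The standard primal-dual pair for 'max c^T x s.t. A x <= b, x >= 0' is:
  Dual:  min b^T y  s.t.  A^T y >= c,  y >= 0.

So the dual LP is:
  minimize  4y1 + 6y2 + 10y3
  subject to:
    y1 + 2y3 >= 2
    y2 + 4y3 >= 5
    y1, y2, y3 >= 0

Solving the primal: x* = (0, 2.5).
  primal value c^T x* = 12.5.
Solving the dual: y* = (0, 0, 1.25).
  dual value b^T y* = 12.5.
Strong duality: c^T x* = b^T y*. Confirmed.

12.5


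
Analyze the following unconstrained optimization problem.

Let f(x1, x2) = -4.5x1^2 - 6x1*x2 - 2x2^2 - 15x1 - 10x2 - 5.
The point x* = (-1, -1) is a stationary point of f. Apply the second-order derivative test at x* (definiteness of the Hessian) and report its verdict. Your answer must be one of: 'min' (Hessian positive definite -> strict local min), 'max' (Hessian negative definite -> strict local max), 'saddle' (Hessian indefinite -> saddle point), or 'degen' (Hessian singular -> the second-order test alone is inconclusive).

Compute the Hessian H = grad^2 f:
  H = [[-9, -6], [-6, -4]]
Verify stationarity: grad f(x*) = H x* + g = (0, 0).
Eigenvalues of H: -13, 0.
H has a zero eigenvalue (singular; negative semidefinite but not definite), so H is neither positive definite, negative definite, nor indefinite. The second-order test alone is inconclusive -> degen.
(Indeed, f is constant along the null direction of H through x*, so x* is not a strict local extremum.)

degen


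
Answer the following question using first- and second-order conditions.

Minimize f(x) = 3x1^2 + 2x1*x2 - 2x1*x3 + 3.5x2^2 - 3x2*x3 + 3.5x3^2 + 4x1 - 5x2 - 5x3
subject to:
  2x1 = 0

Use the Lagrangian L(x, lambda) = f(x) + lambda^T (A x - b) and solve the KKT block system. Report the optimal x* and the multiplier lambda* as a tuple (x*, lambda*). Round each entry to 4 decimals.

Form the Lagrangian:
  L(x, lambda) = (1/2) x^T Q x + c^T x + lambda^T (A x - b)
Stationarity (grad_x L = 0): Q x + c + A^T lambda = 0.
Primal feasibility: A x = b.

This gives the KKT block system:
  [ Q   A^T ] [ x     ]   [-c ]
  [ A    0  ] [ lambda ] = [ b ]

Solving the linear system:
  x*      = (0, 1.25, 1.25)
  lambda* = (-2)
  f(x*)   = -6.25

x* = (0, 1.25, 1.25), lambda* = (-2)


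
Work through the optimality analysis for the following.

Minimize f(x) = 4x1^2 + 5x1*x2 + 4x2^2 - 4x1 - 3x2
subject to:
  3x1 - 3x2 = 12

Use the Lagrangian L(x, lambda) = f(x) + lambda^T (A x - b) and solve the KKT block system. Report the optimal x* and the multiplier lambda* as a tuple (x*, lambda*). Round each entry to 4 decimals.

Form the Lagrangian:
  L(x, lambda) = (1/2) x^T Q x + c^T x + lambda^T (A x - b)
Stationarity (grad_x L = 0): Q x + c + A^T lambda = 0.
Primal feasibility: A x = b.

This gives the KKT block system:
  [ Q   A^T ] [ x     ]   [-c ]
  [ A    0  ] [ lambda ] = [ b ]

Solving the linear system:
  x*      = (2.2692, -1.7308)
  lambda* = (-1.8333)
  f(x*)   = 9.0577

x* = (2.2692, -1.7308), lambda* = (-1.8333)


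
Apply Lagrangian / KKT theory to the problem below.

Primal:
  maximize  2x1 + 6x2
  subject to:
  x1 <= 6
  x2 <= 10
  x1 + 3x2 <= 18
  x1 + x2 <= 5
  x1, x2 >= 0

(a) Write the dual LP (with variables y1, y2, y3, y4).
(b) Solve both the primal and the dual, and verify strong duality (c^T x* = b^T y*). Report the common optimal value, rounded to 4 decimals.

The standard primal-dual pair for 'max c^T x s.t. A x <= b, x >= 0' is:
  Dual:  min b^T y  s.t.  A^T y >= c,  y >= 0.

So the dual LP is:
  minimize  6y1 + 10y2 + 18y3 + 5y4
  subject to:
    y1 + y3 + y4 >= 2
    y2 + 3y3 + y4 >= 6
    y1, y2, y3, y4 >= 0

Solving the primal: x* = (0, 5).
  primal value c^T x* = 30.
Solving the dual: y* = (0, 0, 0, 6).
  dual value b^T y* = 30.
Strong duality: c^T x* = b^T y*. Confirmed.

30


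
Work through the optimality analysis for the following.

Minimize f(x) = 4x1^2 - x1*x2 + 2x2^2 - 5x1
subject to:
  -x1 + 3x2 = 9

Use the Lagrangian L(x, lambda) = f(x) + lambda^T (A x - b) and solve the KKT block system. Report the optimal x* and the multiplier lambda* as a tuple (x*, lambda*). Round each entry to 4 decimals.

Form the Lagrangian:
  L(x, lambda) = (1/2) x^T Q x + c^T x + lambda^T (A x - b)
Stationarity (grad_x L = 0): Q x + c + A^T lambda = 0.
Primal feasibility: A x = b.

This gives the KKT block system:
  [ Q   A^T ] [ x     ]   [-c ]
  [ A    0  ] [ lambda ] = [ b ]

Solving the linear system:
  x*      = (0.5143, 3.1714)
  lambda* = (-4.0571)
  f(x*)   = 16.9714

x* = (0.5143, 3.1714), lambda* = (-4.0571)


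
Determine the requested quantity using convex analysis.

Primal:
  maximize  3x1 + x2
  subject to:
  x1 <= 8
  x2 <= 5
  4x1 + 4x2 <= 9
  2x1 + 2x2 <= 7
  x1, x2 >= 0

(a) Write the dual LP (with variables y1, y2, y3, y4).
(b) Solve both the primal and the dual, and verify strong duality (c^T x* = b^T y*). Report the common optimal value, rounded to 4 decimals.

The standard primal-dual pair for 'max c^T x s.t. A x <= b, x >= 0' is:
  Dual:  min b^T y  s.t.  A^T y >= c,  y >= 0.

So the dual LP is:
  minimize  8y1 + 5y2 + 9y3 + 7y4
  subject to:
    y1 + 4y3 + 2y4 >= 3
    y2 + 4y3 + 2y4 >= 1
    y1, y2, y3, y4 >= 0

Solving the primal: x* = (2.25, 0).
  primal value c^T x* = 6.75.
Solving the dual: y* = (0, 0, 0.75, 0).
  dual value b^T y* = 6.75.
Strong duality: c^T x* = b^T y*. Confirmed.

6.75


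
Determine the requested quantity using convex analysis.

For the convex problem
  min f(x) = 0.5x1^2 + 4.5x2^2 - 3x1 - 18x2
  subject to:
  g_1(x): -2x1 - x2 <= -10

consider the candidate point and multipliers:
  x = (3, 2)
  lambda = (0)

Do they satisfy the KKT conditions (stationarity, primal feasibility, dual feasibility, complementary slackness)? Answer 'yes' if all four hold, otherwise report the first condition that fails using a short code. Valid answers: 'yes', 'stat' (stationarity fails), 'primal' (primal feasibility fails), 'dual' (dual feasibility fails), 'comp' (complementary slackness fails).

Gradient of f: grad f(x) = Q x + c = (0, 0)
Constraint values g_i(x) = a_i^T x - b_i:
  g_1((3, 2)) = 2
Stationarity residual: grad f(x) + sum_i lambda_i a_i = (0, 0)
  -> stationarity OK
Primal feasibility (all g_i <= 0): FAILS
Dual feasibility (all lambda_i >= 0): OK
Complementary slackness (lambda_i * g_i(x) = 0 for all i): OK

Verdict: the first failing condition is primal_feasibility -> primal.

primal


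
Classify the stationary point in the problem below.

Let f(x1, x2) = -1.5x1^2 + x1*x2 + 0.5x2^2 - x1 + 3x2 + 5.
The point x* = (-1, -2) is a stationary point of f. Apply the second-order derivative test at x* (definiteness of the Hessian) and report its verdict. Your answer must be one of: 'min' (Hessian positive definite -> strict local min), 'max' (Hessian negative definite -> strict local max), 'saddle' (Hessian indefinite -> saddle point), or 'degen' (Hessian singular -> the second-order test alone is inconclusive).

Compute the Hessian H = grad^2 f:
  H = [[-3, 1], [1, 1]]
Verify stationarity: grad f(x*) = H x* + g = (0, 0).
Eigenvalues of H: -3.2361, 1.2361.
Eigenvalues have mixed signs, so H is indefinite -> x* is a saddle point.

saddle


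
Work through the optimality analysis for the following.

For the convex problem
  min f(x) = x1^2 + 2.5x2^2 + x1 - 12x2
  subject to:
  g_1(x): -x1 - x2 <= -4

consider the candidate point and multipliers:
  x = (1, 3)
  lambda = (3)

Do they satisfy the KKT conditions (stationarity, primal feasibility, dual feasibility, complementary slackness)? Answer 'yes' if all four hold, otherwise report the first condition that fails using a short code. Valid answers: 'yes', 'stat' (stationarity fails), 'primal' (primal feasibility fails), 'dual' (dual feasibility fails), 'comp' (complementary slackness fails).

Gradient of f: grad f(x) = Q x + c = (3, 3)
Constraint values g_i(x) = a_i^T x - b_i:
  g_1((1, 3)) = 0
Stationarity residual: grad f(x) + sum_i lambda_i a_i = (0, 0)
  -> stationarity OK
Primal feasibility (all g_i <= 0): OK
Dual feasibility (all lambda_i >= 0): OK
Complementary slackness (lambda_i * g_i(x) = 0 for all i): OK

Verdict: yes, KKT holds.

yes


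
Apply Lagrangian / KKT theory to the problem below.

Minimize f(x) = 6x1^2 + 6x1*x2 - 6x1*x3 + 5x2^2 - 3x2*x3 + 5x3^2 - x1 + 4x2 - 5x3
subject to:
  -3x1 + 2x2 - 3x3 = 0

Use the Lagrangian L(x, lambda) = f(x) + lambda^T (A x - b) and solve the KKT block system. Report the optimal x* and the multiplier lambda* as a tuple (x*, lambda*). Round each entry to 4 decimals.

Form the Lagrangian:
  L(x, lambda) = (1/2) x^T Q x + c^T x + lambda^T (A x - b)
Stationarity (grad_x L = 0): Q x + c + A^T lambda = 0.
Primal feasibility: A x = b.

This gives the KKT block system:
  [ Q   A^T ] [ x     ]   [-c ]
  [ A    0  ] [ lambda ] = [ b ]

Solving the linear system:
  x*      = (-0.1217, -0.0833, 0.0662)
  lambda* = (-1.1192)
  f(x*)   = -0.2712

x* = (-0.1217, -0.0833, 0.0662), lambda* = (-1.1192)


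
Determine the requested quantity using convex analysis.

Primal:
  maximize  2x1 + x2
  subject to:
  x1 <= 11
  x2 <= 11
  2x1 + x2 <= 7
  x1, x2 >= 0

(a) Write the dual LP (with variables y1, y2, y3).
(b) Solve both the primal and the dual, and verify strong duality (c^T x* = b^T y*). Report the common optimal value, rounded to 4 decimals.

The standard primal-dual pair for 'max c^T x s.t. A x <= b, x >= 0' is:
  Dual:  min b^T y  s.t.  A^T y >= c,  y >= 0.

So the dual LP is:
  minimize  11y1 + 11y2 + 7y3
  subject to:
    y1 + 2y3 >= 2
    y2 + y3 >= 1
    y1, y2, y3 >= 0

Solving the primal: x* = (3.5, 0).
  primal value c^T x* = 7.
Solving the dual: y* = (0, 0, 1).
  dual value b^T y* = 7.
Strong duality: c^T x* = b^T y*. Confirmed.

7


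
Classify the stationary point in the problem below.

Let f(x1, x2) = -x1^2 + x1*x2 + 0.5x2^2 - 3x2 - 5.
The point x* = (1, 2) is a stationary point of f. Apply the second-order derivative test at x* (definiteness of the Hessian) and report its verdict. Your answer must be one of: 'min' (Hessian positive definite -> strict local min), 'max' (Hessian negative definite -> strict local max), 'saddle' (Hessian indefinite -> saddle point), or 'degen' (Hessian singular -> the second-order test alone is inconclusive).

Compute the Hessian H = grad^2 f:
  H = [[-2, 1], [1, 1]]
Verify stationarity: grad f(x*) = H x* + g = (0, 0).
Eigenvalues of H: -2.3028, 1.3028.
Eigenvalues have mixed signs, so H is indefinite -> x* is a saddle point.

saddle


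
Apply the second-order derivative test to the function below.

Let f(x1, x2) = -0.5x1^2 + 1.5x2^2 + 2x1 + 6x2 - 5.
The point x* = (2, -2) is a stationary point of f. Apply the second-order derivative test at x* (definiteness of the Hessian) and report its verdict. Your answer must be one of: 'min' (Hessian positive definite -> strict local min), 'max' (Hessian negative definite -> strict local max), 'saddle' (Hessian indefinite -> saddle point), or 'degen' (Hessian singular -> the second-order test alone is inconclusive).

Compute the Hessian H = grad^2 f:
  H = [[-1, 0], [0, 3]]
Verify stationarity: grad f(x*) = H x* + g = (0, 0).
Eigenvalues of H: -1, 3.
Eigenvalues have mixed signs, so H is indefinite -> x* is a saddle point.

saddle


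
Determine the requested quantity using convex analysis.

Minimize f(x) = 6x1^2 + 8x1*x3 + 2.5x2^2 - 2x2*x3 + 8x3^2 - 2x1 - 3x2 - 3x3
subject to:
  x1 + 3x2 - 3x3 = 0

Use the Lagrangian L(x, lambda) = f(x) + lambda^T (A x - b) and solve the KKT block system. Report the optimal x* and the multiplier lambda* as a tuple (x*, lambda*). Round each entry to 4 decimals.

Form the Lagrangian:
  L(x, lambda) = (1/2) x^T Q x + c^T x + lambda^T (A x - b)
Stationarity (grad_x L = 0): Q x + c + A^T lambda = 0.
Primal feasibility: A x = b.

This gives the KKT block system:
  [ Q   A^T ] [ x     ]   [-c ]
  [ A    0  ] [ lambda ] = [ b ]

Solving the linear system:
  x*      = (-0.152, 0.4662, 0.4155)
  lambda* = (0.5)
  f(x*)   = -1.1706

x* = (-0.152, 0.4662, 0.4155), lambda* = (0.5)


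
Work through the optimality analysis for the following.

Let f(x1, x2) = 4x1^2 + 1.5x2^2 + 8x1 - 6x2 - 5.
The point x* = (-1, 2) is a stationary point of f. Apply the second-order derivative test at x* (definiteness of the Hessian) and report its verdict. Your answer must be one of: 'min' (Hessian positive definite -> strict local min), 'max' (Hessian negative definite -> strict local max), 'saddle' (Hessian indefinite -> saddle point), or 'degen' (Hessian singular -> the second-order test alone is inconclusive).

Compute the Hessian H = grad^2 f:
  H = [[8, 0], [0, 3]]
Verify stationarity: grad f(x*) = H x* + g = (0, 0).
Eigenvalues of H: 3, 8.
Both eigenvalues > 0, so H is positive definite -> x* is a strict local min.

min


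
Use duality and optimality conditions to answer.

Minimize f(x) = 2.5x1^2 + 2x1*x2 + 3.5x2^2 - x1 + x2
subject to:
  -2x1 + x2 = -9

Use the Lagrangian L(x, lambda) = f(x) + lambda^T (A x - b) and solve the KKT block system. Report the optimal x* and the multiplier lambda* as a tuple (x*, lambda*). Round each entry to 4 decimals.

Form the Lagrangian:
  L(x, lambda) = (1/2) x^T Q x + c^T x + lambda^T (A x - b)
Stationarity (grad_x L = 0): Q x + c + A^T lambda = 0.
Primal feasibility: A x = b.

This gives the KKT block system:
  [ Q   A^T ] [ x     ]   [-c ]
  [ A    0  ] [ lambda ] = [ b ]

Solving the linear system:
  x*      = (3.4878, -2.0244)
  lambda* = (6.1951)
  f(x*)   = 25.122

x* = (3.4878, -2.0244), lambda* = (6.1951)


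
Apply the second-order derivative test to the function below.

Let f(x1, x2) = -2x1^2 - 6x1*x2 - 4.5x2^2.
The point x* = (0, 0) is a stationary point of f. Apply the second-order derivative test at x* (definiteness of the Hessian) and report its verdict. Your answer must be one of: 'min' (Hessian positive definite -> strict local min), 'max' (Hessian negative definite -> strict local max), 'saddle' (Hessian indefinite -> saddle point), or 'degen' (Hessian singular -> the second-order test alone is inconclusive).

Compute the Hessian H = grad^2 f:
  H = [[-4, -6], [-6, -9]]
Verify stationarity: grad f(x*) = H x* + g = (0, 0).
Eigenvalues of H: -13, 0.
H has a zero eigenvalue (singular; negative semidefinite but not definite), so H is neither positive definite, negative definite, nor indefinite. The second-order test alone is inconclusive -> degen.
(Indeed, f is constant along the null direction of H through x*, so x* is not a strict local extremum.)

degen


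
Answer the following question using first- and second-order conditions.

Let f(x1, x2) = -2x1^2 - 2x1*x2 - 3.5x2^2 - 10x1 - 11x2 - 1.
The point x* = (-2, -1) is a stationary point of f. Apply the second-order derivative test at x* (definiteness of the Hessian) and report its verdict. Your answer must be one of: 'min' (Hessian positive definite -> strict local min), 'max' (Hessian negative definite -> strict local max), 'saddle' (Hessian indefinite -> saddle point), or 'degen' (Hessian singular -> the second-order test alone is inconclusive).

Compute the Hessian H = grad^2 f:
  H = [[-4, -2], [-2, -7]]
Verify stationarity: grad f(x*) = H x* + g = (0, 0).
Eigenvalues of H: -8, -3.
Both eigenvalues < 0, so H is negative definite -> x* is a strict local max.

max


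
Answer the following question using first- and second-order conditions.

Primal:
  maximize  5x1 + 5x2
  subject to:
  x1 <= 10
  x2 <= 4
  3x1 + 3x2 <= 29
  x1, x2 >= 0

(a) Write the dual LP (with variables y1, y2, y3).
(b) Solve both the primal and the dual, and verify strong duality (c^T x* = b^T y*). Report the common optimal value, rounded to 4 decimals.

The standard primal-dual pair for 'max c^T x s.t. A x <= b, x >= 0' is:
  Dual:  min b^T y  s.t.  A^T y >= c,  y >= 0.

So the dual LP is:
  minimize  10y1 + 4y2 + 29y3
  subject to:
    y1 + 3y3 >= 5
    y2 + 3y3 >= 5
    y1, y2, y3 >= 0

Solving the primal: x* = (9.6667, 0).
  primal value c^T x* = 48.3333.
Solving the dual: y* = (0, 0, 1.6667).
  dual value b^T y* = 48.3333.
Strong duality: c^T x* = b^T y*. Confirmed.

48.3333


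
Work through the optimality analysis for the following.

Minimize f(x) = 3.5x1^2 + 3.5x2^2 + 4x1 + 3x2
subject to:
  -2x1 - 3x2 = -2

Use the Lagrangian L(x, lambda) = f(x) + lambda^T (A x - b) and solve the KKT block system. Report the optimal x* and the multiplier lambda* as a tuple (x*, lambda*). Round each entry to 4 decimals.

Form the Lagrangian:
  L(x, lambda) = (1/2) x^T Q x + c^T x + lambda^T (A x - b)
Stationarity (grad_x L = 0): Q x + c + A^T lambda = 0.
Primal feasibility: A x = b.

This gives the KKT block system:
  [ Q   A^T ] [ x     ]   [-c ]
  [ A    0  ] [ lambda ] = [ b ]

Solving the linear system:
  x*      = (0.1099, 0.5934)
  lambda* = (2.3846)
  f(x*)   = 3.4945

x* = (0.1099, 0.5934), lambda* = (2.3846)


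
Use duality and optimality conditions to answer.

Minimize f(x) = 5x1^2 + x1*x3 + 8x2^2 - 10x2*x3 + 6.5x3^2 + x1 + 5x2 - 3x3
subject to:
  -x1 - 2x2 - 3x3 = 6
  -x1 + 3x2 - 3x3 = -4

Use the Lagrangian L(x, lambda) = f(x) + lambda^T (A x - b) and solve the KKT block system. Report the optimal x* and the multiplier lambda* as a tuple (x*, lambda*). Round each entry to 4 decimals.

Form the Lagrangian:
  L(x, lambda) = (1/2) x^T Q x + c^T x + lambda^T (A x - b)
Stationarity (grad_x L = 0): Q x + c + A^T lambda = 0.
Primal feasibility: A x = b.

This gives the KKT block system:
  [ Q   A^T ] [ x     ]   [-c ]
  [ A    0  ] [ lambda ] = [ b ]

Solving the linear system:
  x*      = (0.2268, -2, -0.7423)
  lambda* = (-2.4, 4.9258)
  f(x*)   = 13.2784

x* = (0.2268, -2, -0.7423), lambda* = (-2.4, 4.9258)


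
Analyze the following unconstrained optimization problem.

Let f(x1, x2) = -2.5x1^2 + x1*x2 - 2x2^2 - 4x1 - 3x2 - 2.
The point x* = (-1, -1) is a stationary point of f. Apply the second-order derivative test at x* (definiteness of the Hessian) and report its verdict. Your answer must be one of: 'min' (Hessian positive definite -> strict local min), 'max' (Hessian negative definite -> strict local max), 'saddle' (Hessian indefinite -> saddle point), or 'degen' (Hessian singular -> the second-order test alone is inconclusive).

Compute the Hessian H = grad^2 f:
  H = [[-5, 1], [1, -4]]
Verify stationarity: grad f(x*) = H x* + g = (0, 0).
Eigenvalues of H: -5.618, -3.382.
Both eigenvalues < 0, so H is negative definite -> x* is a strict local max.

max


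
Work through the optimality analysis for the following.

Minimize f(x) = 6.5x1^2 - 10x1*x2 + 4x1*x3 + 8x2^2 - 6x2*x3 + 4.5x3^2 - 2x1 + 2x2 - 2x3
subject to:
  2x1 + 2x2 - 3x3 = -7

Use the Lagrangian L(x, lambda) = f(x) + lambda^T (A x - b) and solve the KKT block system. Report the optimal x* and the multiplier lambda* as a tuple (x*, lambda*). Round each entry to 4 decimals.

Form the Lagrangian:
  L(x, lambda) = (1/2) x^T Q x + c^T x + lambda^T (A x - b)
Stationarity (grad_x L = 0): Q x + c + A^T lambda = 0.
Primal feasibility: A x = b.

This gives the KKT block system:
  [ Q   A^T ] [ x     ]   [-c ]
  [ A    0  ] [ lambda ] = [ b ]

Solving the linear system:
  x*      = (-1.1432, -0.7541, 1.0685)
  lambda* = (2.5228)
  f(x*)   = 8.1504

x* = (-1.1432, -0.7541, 1.0685), lambda* = (2.5228)


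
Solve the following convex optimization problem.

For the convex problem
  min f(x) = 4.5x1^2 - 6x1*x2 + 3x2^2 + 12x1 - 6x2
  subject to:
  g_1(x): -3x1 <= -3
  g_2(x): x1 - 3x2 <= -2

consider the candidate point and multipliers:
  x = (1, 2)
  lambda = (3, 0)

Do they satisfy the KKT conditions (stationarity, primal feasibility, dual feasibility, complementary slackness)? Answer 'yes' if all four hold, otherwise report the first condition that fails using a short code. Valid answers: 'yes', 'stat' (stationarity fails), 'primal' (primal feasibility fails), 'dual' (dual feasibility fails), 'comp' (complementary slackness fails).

Gradient of f: grad f(x) = Q x + c = (9, 0)
Constraint values g_i(x) = a_i^T x - b_i:
  g_1((1, 2)) = 0
  g_2((1, 2)) = -3
Stationarity residual: grad f(x) + sum_i lambda_i a_i = (0, 0)
  -> stationarity OK
Primal feasibility (all g_i <= 0): OK
Dual feasibility (all lambda_i >= 0): OK
Complementary slackness (lambda_i * g_i(x) = 0 for all i): OK

Verdict: yes, KKT holds.

yes


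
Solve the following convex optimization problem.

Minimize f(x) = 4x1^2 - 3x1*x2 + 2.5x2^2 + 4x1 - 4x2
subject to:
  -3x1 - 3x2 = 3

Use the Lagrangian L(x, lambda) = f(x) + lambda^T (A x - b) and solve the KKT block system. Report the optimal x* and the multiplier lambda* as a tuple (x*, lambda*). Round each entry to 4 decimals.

Form the Lagrangian:
  L(x, lambda) = (1/2) x^T Q x + c^T x + lambda^T (A x - b)
Stationarity (grad_x L = 0): Q x + c + A^T lambda = 0.
Primal feasibility: A x = b.

This gives the KKT block system:
  [ Q   A^T ] [ x     ]   [-c ]
  [ A    0  ] [ lambda ] = [ b ]

Solving the linear system:
  x*      = (-0.8421, -0.1579)
  lambda* = (-0.7544)
  f(x*)   = -0.2368

x* = (-0.8421, -0.1579), lambda* = (-0.7544)


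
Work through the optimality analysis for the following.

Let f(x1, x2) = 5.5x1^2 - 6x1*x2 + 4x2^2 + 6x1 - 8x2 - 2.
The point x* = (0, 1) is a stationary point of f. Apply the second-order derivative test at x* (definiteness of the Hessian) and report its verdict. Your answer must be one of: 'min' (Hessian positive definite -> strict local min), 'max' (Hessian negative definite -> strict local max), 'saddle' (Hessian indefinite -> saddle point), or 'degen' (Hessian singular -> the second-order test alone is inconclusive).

Compute the Hessian H = grad^2 f:
  H = [[11, -6], [-6, 8]]
Verify stationarity: grad f(x*) = H x* + g = (0, 0).
Eigenvalues of H: 3.3153, 15.6847.
Both eigenvalues > 0, so H is positive definite -> x* is a strict local min.

min


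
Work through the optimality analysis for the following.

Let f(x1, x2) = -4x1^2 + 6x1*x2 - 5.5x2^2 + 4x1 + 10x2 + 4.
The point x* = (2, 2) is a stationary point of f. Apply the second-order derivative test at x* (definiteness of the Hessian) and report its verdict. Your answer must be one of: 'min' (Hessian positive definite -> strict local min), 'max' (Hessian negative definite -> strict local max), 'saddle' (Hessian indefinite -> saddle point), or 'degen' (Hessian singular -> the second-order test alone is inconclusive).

Compute the Hessian H = grad^2 f:
  H = [[-8, 6], [6, -11]]
Verify stationarity: grad f(x*) = H x* + g = (0, 0).
Eigenvalues of H: -15.6847, -3.3153.
Both eigenvalues < 0, so H is negative definite -> x* is a strict local max.

max


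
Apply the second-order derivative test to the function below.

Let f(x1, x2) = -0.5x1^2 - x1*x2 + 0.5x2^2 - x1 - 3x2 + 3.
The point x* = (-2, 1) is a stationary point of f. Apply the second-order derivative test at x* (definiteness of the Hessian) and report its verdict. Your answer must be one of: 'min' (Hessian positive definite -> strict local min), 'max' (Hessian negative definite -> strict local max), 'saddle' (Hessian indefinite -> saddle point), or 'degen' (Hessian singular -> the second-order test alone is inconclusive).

Compute the Hessian H = grad^2 f:
  H = [[-1, -1], [-1, 1]]
Verify stationarity: grad f(x*) = H x* + g = (0, 0).
Eigenvalues of H: -1.4142, 1.4142.
Eigenvalues have mixed signs, so H is indefinite -> x* is a saddle point.

saddle


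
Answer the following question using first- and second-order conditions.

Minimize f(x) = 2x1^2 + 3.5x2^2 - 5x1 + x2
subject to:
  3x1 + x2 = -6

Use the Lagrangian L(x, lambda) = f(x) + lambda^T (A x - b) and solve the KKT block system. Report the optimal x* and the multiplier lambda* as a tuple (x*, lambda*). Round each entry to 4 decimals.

Form the Lagrangian:
  L(x, lambda) = (1/2) x^T Q x + c^T x + lambda^T (A x - b)
Stationarity (grad_x L = 0): Q x + c + A^T lambda = 0.
Primal feasibility: A x = b.

This gives the KKT block system:
  [ Q   A^T ] [ x     ]   [-c ]
  [ A    0  ] [ lambda ] = [ b ]

Solving the linear system:
  x*      = (-1.7612, -0.7164)
  lambda* = (4.0149)
  f(x*)   = 16.0896

x* = (-1.7612, -0.7164), lambda* = (4.0149)


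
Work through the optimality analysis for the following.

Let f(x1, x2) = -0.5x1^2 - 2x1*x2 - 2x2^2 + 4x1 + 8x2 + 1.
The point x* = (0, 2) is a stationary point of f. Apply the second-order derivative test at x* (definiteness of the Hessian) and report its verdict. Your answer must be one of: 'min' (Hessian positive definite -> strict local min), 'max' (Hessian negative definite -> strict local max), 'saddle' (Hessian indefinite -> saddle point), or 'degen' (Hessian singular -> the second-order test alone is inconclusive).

Compute the Hessian H = grad^2 f:
  H = [[-1, -2], [-2, -4]]
Verify stationarity: grad f(x*) = H x* + g = (0, 0).
Eigenvalues of H: -5, 0.
H has a zero eigenvalue (singular; negative semidefinite but not definite), so H is neither positive definite, negative definite, nor indefinite. The second-order test alone is inconclusive -> degen.
(Indeed, f is constant along the null direction of H through x*, so x* is not a strict local extremum.)

degen


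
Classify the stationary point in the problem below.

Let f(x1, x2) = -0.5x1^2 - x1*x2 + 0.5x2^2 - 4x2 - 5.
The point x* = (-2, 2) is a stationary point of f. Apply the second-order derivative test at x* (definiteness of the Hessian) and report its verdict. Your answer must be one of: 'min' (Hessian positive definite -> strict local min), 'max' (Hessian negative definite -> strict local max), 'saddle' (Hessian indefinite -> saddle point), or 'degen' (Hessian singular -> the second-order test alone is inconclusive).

Compute the Hessian H = grad^2 f:
  H = [[-1, -1], [-1, 1]]
Verify stationarity: grad f(x*) = H x* + g = (0, 0).
Eigenvalues of H: -1.4142, 1.4142.
Eigenvalues have mixed signs, so H is indefinite -> x* is a saddle point.

saddle


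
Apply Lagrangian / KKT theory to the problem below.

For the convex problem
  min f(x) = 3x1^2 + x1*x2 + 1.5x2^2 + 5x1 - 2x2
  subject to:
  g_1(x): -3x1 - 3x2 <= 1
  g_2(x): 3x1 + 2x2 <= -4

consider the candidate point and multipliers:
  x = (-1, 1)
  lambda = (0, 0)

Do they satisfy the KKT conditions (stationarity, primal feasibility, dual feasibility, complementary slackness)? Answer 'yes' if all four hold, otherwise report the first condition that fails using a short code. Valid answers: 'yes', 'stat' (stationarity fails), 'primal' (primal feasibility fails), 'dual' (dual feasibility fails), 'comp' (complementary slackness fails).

Gradient of f: grad f(x) = Q x + c = (0, 0)
Constraint values g_i(x) = a_i^T x - b_i:
  g_1((-1, 1)) = -1
  g_2((-1, 1)) = 3
Stationarity residual: grad f(x) + sum_i lambda_i a_i = (0, 0)
  -> stationarity OK
Primal feasibility (all g_i <= 0): FAILS
Dual feasibility (all lambda_i >= 0): OK
Complementary slackness (lambda_i * g_i(x) = 0 for all i): OK

Verdict: the first failing condition is primal_feasibility -> primal.

primal


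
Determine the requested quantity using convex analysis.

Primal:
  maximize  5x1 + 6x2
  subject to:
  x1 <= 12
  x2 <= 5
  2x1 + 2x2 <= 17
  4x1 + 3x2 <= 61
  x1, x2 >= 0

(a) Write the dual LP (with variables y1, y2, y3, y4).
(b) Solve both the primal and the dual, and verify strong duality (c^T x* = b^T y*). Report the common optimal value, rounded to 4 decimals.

The standard primal-dual pair for 'max c^T x s.t. A x <= b, x >= 0' is:
  Dual:  min b^T y  s.t.  A^T y >= c,  y >= 0.

So the dual LP is:
  minimize  12y1 + 5y2 + 17y3 + 61y4
  subject to:
    y1 + 2y3 + 4y4 >= 5
    y2 + 2y3 + 3y4 >= 6
    y1, y2, y3, y4 >= 0

Solving the primal: x* = (3.5, 5).
  primal value c^T x* = 47.5.
Solving the dual: y* = (0, 1, 2.5, 0).
  dual value b^T y* = 47.5.
Strong duality: c^T x* = b^T y*. Confirmed.

47.5


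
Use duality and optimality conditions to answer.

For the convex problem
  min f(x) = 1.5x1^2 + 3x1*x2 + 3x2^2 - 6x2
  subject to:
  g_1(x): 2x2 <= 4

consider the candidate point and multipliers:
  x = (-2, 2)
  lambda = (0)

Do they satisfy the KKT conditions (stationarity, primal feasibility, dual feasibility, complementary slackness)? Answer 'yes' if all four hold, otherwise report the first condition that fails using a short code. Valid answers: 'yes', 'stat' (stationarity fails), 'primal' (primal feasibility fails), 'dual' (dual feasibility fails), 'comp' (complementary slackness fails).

Gradient of f: grad f(x) = Q x + c = (0, 0)
Constraint values g_i(x) = a_i^T x - b_i:
  g_1((-2, 2)) = 0
Stationarity residual: grad f(x) + sum_i lambda_i a_i = (0, 0)
  -> stationarity OK
Primal feasibility (all g_i <= 0): OK
Dual feasibility (all lambda_i >= 0): OK
Complementary slackness (lambda_i * g_i(x) = 0 for all i): OK

Verdict: yes, KKT holds.

yes


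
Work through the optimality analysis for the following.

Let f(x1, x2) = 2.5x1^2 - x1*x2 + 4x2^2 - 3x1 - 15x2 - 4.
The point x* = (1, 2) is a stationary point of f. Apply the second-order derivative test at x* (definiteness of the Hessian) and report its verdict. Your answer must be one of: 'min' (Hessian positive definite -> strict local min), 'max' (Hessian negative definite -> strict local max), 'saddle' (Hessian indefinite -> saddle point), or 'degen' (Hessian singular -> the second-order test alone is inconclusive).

Compute the Hessian H = grad^2 f:
  H = [[5, -1], [-1, 8]]
Verify stationarity: grad f(x*) = H x* + g = (0, 0).
Eigenvalues of H: 4.6972, 8.3028.
Both eigenvalues > 0, so H is positive definite -> x* is a strict local min.

min
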